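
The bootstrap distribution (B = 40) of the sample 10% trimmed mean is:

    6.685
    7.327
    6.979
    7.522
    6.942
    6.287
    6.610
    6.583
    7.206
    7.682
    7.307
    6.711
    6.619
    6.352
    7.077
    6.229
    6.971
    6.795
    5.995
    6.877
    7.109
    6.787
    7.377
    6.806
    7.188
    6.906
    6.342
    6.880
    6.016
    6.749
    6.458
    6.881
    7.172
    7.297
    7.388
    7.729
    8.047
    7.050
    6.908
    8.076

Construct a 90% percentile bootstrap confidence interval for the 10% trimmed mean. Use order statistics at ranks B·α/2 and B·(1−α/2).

Sorted replicates: 5.995, 6.016, 6.229, 6.287, 6.342, 6.352, 6.458, 6.583, 6.610, 6.619, 6.685, 6.711, 6.749, 6.787, 6.795, 6.806, 6.877, 6.880, 6.881, 6.906, 6.908, 6.942, 6.971, 6.979, 7.050, 7.077, 7.109, 7.172, 7.188, 7.206, 7.297, 7.307, 7.327, 7.377, 7.388, 7.522, 7.682, 7.729, 8.047, 8.076
α = 0.10; lower rank = 40 × 0.050 = 2; upper rank = 40 × 0.950 = 38.
The 2nd smallest replicate is 6.016; the 38th is 7.729.

(6.016, 7.729)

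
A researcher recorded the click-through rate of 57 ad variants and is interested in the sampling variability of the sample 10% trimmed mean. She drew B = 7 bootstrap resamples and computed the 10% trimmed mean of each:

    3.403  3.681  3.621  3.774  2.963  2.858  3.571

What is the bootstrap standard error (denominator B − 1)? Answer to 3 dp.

SE* = 0.361

Bootstrap SE is the standard deviation of the 7 replicate 10% trimmed means.
Mean of replicates: (3.403 + 3.681 + 3.621 + 3.774 + 2.963 + 2.858 + 3.571) / 7 = 23.8710 / 7 = 3.4101
Sum of squared deviations: (−0.0071)² + (+0.2709)² + (+0.2109)² + (+0.3639)² + (−0.4471)² + (−0.5521)² + (+0.1609)² = 0.7809
Variance = 0.7809 / 6 = 0.1302
SE* = √0.1302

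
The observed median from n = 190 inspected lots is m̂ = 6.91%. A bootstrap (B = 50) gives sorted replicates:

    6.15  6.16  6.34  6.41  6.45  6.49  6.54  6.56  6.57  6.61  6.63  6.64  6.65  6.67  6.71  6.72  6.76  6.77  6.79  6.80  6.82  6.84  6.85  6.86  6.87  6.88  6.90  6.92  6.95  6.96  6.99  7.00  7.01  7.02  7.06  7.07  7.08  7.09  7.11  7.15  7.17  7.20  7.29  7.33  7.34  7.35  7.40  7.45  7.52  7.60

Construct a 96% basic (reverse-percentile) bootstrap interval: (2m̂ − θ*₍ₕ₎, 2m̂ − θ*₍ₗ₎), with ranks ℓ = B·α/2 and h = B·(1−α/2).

(6.30, 7.67)

Percentile endpoints at ranks 1 and 49: θ*₍1₎ = 6.15, θ*₍49₎ = 7.52.
Basic interval reflects these around m̂:
  lower = 2 × 6.91 − 7.52 = 6.30
  upper = 2 × 6.91 − 6.15 = 7.67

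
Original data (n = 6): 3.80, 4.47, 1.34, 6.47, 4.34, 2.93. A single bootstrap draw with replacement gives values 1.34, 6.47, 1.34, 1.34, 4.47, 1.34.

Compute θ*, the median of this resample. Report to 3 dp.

Sorted: 1.34, 1.34, 1.34, 1.34, 4.47, 6.47
Median = average of the two middle values = 1.340

θ* = 1.340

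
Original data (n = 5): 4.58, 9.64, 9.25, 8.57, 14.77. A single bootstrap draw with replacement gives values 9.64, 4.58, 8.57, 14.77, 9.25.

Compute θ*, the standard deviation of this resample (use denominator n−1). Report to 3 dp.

Mean = 9.3620; sum of squared deviations = 52.8311
s² = 52.8311 / 4 = 13.2078
s = √13.2078 = 3.634

θ* = 3.634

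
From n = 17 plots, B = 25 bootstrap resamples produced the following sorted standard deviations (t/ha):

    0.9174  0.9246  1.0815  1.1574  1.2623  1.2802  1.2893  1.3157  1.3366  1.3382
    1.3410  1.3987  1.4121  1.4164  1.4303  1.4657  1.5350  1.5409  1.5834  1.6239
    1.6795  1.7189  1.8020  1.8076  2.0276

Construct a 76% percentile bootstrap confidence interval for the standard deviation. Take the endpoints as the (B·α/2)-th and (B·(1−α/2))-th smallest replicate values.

α = 0.24; lower rank = 25 × 0.120 = 3; upper rank = 25 × 0.880 = 22.
The 3rd smallest replicate is 1.0815; the 22nd is 1.7189.

(1.0815, 1.7189)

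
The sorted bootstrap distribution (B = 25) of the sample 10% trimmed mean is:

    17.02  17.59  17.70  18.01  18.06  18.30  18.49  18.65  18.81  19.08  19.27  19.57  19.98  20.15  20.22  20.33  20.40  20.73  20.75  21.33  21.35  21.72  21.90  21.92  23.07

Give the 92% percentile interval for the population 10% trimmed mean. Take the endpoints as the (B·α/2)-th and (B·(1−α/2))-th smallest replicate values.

α = 0.08; lower rank = 25 × 0.040 = 1; upper rank = 25 × 0.960 = 24.
The 1st smallest replicate is 17.02; the 24th is 21.92.

(17.02, 21.92)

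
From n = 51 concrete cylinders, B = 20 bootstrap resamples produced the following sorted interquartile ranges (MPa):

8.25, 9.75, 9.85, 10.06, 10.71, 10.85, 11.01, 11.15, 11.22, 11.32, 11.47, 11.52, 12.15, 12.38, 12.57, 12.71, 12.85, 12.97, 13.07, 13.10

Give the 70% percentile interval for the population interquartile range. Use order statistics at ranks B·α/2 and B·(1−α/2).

α = 0.30; lower rank = 20 × 0.150 = 3; upper rank = 20 × 0.850 = 17.
The 3rd smallest replicate is 9.85; the 17th is 12.85.

(9.85, 12.85)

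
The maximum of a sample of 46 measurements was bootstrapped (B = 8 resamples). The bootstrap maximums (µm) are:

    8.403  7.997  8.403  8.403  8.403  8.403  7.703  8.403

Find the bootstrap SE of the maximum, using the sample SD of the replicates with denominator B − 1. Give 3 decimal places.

SE* = 0.268

Bootstrap SE is the standard deviation of the 8 replicate maximums.
Mean of replicates: (8.403 + 7.997 + 8.403 + 8.403 + 8.403 + 8.403 + 7.703 + 8.403) / 8 = 66.1180 / 8 = 8.2648
Sum of squared deviations: (+0.1382)² + (−0.2678)² + (+0.1382)² + (+0.1382)² + (+0.1382)² + (+0.1382)² + (−0.5618)² + (+0.1382)² = 0.5019
Variance = 0.5019 / 7 = 0.0717
SE* = √0.0717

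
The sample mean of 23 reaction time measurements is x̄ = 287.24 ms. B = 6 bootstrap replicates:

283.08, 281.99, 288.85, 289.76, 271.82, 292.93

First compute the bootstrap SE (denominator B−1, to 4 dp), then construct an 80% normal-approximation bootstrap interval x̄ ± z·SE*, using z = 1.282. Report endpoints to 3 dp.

Mean of replicates = 284.7383; sum of squared deviations = 286.4131; SE* = √(286.4131/5) = 7.5685
Margin = 1.282 × 7.5685 = 9.7028
Interval: 287.24 ± 9.7028

(277.537, 296.943)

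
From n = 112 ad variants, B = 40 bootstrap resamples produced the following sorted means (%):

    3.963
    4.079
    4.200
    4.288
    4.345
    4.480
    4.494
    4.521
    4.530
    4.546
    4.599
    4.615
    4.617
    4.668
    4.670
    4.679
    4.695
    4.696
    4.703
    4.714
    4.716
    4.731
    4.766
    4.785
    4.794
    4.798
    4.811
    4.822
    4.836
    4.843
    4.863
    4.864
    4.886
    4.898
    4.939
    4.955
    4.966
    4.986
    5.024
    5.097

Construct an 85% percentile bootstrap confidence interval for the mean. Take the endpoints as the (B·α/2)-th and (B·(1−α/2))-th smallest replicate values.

α = 0.15; lower rank = 40 × 0.075 = 3; upper rank = 40 × 0.925 = 37.
The 3rd smallest replicate is 4.200; the 37th is 4.966.

(4.200, 4.966)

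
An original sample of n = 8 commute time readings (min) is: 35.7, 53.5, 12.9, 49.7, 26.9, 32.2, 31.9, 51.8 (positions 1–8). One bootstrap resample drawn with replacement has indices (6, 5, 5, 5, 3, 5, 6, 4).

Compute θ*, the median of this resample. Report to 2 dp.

θ* = 26.90

Resample values: 32.2, 26.9, 26.9, 26.9, 12.9, 26.9, 32.2, 49.7.
Sorted: 12.9, 26.9, 26.9, 26.9, 26.9, 32.2, 32.2, 49.7
Median = average of the two middle values = 26.90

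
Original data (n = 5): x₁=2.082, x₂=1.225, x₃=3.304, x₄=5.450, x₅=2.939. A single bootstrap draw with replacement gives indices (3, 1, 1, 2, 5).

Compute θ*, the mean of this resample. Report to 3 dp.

Resample values: 3.304, 2.082, 2.082, 1.225, 2.939.
Mean = (3.304 + 2.082 + 2.082 + 1.225 + 2.939) / 5 = 11.6320 / 5 = 2.326

θ* = 2.326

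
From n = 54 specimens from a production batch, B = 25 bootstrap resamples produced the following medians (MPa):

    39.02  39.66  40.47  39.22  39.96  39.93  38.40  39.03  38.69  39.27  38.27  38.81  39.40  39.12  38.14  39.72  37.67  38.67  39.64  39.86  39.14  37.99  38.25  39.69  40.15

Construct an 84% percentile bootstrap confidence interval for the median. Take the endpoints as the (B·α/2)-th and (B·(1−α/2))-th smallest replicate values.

(37.99, 39.96)

Sorted replicates: 37.67, 37.99, 38.14, 38.25, 38.27, 38.40, 38.67, 38.69, 38.81, 39.02, 39.03, 39.12, 39.14, 39.22, 39.27, 39.40, 39.64, 39.66, 39.69, 39.72, 39.86, 39.93, 39.96, 40.15, 40.47
α = 0.16; lower rank = 25 × 0.080 = 2; upper rank = 25 × 0.920 = 23.
The 2nd smallest replicate is 37.99; the 23rd is 39.96.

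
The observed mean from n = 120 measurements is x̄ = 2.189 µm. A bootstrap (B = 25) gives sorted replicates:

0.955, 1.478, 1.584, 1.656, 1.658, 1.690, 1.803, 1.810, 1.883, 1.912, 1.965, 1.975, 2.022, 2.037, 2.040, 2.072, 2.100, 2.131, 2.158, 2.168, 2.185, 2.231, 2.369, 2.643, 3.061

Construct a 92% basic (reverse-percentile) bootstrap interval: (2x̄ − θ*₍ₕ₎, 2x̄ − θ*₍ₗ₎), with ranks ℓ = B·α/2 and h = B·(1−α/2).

(1.735, 3.423)

Percentile endpoints at ranks 1 and 24: θ*₍1₎ = 0.955, θ*₍24₎ = 2.643.
Basic interval reflects these around x̄:
  lower = 2 × 2.189 − 2.643 = 1.735
  upper = 2 × 2.189 − 0.955 = 3.423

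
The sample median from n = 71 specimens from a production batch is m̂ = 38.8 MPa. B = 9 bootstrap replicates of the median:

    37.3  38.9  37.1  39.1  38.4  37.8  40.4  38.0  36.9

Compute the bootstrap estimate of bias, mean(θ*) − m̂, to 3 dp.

bias = −0.589

mean(θ*) = (37.3 + 38.9 + 37.1 + 39.1 + 38.4 + 37.8 + 40.4 + 38.0 + 36.9) / 9 = 38.2111
bias = 38.2111 − 38.8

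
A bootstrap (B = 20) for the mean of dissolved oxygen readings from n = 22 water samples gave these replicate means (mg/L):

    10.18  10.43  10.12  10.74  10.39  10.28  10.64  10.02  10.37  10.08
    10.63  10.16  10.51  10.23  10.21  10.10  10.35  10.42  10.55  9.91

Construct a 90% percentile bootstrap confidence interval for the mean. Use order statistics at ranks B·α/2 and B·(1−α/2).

(9.91, 10.64)

Sorted replicates: 9.91, 10.02, 10.08, 10.10, 10.12, 10.16, 10.18, 10.21, 10.23, 10.28, 10.35, 10.37, 10.39, 10.42, 10.43, 10.51, 10.55, 10.63, 10.64, 10.74
α = 0.10; lower rank = 20 × 0.050 = 1; upper rank = 20 × 0.950 = 19.
The 1st smallest replicate is 9.91; the 19th is 10.64.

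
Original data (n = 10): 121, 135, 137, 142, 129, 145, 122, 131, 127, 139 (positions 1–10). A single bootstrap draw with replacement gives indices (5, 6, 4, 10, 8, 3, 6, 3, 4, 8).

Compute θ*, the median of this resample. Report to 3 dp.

θ* = 138.000

Resample values: 129, 145, 142, 139, 131, 137, 145, 137, 142, 131.
Sorted: 129, 131, 131, 137, 137, 139, 142, 142, 145, 145
Median = average of the two middle values = 138.000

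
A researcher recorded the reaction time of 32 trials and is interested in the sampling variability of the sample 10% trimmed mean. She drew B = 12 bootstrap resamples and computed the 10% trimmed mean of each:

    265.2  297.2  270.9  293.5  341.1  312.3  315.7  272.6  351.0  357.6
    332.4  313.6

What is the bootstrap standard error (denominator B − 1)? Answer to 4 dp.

Bootstrap SE is the standard deviation of the 12 replicate 10% trimmed means.
Mean of replicates: (265.2 + 297.2 + 270.9 + 293.5 + 341.1 + 312.3 + 315.7 + 272.6 + 351.0 + 357.6 + 332.4 + 313.6) / 12 = 3723.10000 / 12 = 310.25833
Sum of squared deviations: (−45.05833)² + (−13.05833)² + (−39.35833)² + (−16.75833)² + (+30.84167)² + (+2.04167)² + (+5.44167)² + (−37.65833)² + (+40.74167)² + (+47.34167)² + (+22.14167)² + (+3.34167)² = 10836.36917
Variance = 10836.36917 / 11 = 985.12447
SE* = √985.12447

SE* = 31.3867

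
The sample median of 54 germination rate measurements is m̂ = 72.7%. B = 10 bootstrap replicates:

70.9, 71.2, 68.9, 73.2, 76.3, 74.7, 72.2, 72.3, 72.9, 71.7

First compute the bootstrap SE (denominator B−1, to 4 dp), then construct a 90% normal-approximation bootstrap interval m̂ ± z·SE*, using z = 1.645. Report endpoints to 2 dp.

Mean of replicates = 72.4300; sum of squared deviations = 37.8610; SE* = √(37.8610/9) = 2.0510
Margin = 1.645 × 2.0510 = 3.374
Interval: 72.7 ± 3.374

(69.33, 76.07)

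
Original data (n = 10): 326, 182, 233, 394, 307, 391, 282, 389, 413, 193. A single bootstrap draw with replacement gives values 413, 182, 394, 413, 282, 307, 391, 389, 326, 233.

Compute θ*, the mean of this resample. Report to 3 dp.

Mean = (413 + 182 + 394 + 413 + 282 + 307 + 391 + 389 + 326 + 233) / 10 = 3330.0 / 10 = 333.000

θ* = 333.000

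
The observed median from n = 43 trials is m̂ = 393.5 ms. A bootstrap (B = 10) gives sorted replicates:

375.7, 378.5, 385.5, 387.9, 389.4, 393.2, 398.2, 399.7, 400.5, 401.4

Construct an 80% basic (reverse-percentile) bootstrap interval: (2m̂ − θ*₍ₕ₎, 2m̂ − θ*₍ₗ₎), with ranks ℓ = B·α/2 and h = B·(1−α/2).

Percentile endpoints at ranks 1 and 9: θ*₍1₎ = 375.7, θ*₍9₎ = 400.5.
Basic interval reflects these around m̂:
  lower = 2 × 393.5 − 400.5 = 386.5
  upper = 2 × 393.5 − 375.7 = 411.3

(386.5, 411.3)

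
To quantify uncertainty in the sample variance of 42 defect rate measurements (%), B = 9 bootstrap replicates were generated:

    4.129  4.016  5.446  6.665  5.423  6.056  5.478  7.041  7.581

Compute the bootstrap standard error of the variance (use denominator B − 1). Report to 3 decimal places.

SE* = 1.217

Bootstrap SE is the standard deviation of the 9 replicate variances.
Mean of replicates: (4.129 + 4.016 + 5.446 + 6.665 + 5.423 + 6.056 + 5.478 + 7.041 + 7.581) / 9 = 51.8350 / 9 = 5.7594
Sum of squared deviations: (−1.6304)² + (−1.7434)² + (−0.3134)² + (+0.9056)² + (−0.3364)² + (+0.2966)² + (−0.2814)² + (+1.2816)² + (+1.8216)² = 11.8570
Variance = 11.8570 / 8 = 1.4821
SE* = √1.4821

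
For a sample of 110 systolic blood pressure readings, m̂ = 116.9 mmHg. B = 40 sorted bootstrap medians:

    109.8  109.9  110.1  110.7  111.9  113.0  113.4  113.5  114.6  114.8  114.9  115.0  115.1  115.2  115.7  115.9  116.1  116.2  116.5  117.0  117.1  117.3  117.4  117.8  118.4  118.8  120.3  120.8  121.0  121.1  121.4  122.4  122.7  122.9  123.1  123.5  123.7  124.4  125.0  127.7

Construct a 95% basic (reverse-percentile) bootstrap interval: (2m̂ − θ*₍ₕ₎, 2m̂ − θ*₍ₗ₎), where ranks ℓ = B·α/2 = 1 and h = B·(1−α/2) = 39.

Percentile endpoints at ranks 1 and 39: θ*₍1₎ = 109.8, θ*₍39₎ = 125.0.
Basic interval reflects these around m̂:
  lower = 2 × 116.9 − 125.0 = 108.8
  upper = 2 × 116.9 − 109.8 = 124.0

(108.8, 124.0)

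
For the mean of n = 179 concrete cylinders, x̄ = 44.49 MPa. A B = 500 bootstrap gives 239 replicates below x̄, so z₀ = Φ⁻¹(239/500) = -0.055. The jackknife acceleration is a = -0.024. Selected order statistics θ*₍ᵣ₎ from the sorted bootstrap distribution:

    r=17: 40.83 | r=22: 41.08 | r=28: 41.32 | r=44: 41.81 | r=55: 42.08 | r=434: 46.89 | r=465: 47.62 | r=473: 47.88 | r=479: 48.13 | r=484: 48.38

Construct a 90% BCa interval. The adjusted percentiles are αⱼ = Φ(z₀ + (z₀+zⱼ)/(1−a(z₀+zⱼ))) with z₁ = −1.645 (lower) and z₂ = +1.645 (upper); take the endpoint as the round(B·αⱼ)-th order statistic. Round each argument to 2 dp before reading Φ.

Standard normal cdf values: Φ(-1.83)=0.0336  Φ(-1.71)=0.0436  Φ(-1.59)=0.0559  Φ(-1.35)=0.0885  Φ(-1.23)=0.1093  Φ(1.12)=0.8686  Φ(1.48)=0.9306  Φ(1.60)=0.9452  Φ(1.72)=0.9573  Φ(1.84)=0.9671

(40.83, 47.62)

Lower: z₀ + z₁ = -0.055 + (-1.645) = -1.700; 1 − a(z₀+z₁) = 1 − (-0.024)(-1.700) = 0.9592; argument = -0.055 + (-1.700)/0.9592 = -1.8273 → -1.83.
α₁ = Φ(-1.83) = 0.0336; rank = round(500 × 0.0336) = 17; θ*₍17₎ = 40.83.
Upper: z₀ + z₂ = 1.590; 1 − a(z₀+z₂) = 1.0382; argument = 1.4766 → 1.48; α₂ = 0.9306; rank = 465; θ*₍465₎ = 47.62.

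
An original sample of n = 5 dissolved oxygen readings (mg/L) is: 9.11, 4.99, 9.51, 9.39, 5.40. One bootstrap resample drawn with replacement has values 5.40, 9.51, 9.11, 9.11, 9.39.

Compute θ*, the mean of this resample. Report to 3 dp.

Mean = (5.40 + 9.51 + 9.11 + 9.11 + 9.39) / 5 = 42.520 / 5 = 8.504

θ* = 8.504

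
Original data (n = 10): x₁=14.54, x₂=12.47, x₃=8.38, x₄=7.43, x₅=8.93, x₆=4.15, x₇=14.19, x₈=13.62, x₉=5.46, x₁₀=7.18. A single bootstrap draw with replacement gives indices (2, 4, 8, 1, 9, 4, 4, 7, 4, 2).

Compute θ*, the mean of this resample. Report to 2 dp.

θ* = 10.25

Resample values: 12.47, 7.43, 13.62, 14.54, 5.46, 7.43, 7.43, 14.19, 7.43, 12.47.
Mean = (12.47 + 7.43 + 13.62 + 14.54 + 5.46 + 7.43 + 7.43 + 14.19 + 7.43 + 12.47) / 10 = 102.470 / 10 = 10.25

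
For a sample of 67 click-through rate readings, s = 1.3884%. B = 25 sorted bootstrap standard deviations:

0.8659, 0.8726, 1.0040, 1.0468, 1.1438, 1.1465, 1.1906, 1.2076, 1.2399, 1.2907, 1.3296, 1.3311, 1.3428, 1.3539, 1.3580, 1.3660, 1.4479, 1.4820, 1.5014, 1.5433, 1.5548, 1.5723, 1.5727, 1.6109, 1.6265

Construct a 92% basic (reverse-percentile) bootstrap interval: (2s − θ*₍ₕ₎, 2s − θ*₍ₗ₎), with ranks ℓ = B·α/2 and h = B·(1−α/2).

(1.1659, 1.9109)

Percentile endpoints at ranks 1 and 24: θ*₍1₎ = 0.8659, θ*₍24₎ = 1.6109.
Basic interval reflects these around s:
  lower = 2 × 1.3884 − 1.6109 = 1.1659
  upper = 2 × 1.3884 − 0.8659 = 1.9109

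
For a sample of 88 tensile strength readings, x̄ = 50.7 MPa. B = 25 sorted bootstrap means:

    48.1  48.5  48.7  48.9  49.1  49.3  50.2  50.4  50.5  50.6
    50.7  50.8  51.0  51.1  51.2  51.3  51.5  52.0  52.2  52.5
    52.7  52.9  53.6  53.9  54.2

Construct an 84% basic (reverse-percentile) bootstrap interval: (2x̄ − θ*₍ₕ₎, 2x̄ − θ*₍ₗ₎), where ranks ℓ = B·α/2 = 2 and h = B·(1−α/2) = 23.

(47.8, 52.9)

Percentile endpoints at ranks 2 and 23: θ*₍2₎ = 48.5, θ*₍23₎ = 53.6.
Basic interval reflects these around x̄:
  lower = 2 × 50.7 − 53.6 = 47.8
  upper = 2 × 50.7 − 48.5 = 52.9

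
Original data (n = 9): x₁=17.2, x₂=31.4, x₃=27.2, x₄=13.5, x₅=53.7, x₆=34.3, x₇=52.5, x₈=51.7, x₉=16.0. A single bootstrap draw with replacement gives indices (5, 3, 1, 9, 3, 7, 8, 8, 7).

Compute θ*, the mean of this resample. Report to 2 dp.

θ* = 38.86

Resample values: 53.7, 27.2, 17.2, 16.0, 27.2, 52.5, 51.7, 51.7, 52.5.
Mean = (53.7 + 27.2 + 17.2 + 16.0 + 27.2 + 52.5 + 51.7 + 51.7 + 52.5) / 9 = 349.70 / 9 = 38.86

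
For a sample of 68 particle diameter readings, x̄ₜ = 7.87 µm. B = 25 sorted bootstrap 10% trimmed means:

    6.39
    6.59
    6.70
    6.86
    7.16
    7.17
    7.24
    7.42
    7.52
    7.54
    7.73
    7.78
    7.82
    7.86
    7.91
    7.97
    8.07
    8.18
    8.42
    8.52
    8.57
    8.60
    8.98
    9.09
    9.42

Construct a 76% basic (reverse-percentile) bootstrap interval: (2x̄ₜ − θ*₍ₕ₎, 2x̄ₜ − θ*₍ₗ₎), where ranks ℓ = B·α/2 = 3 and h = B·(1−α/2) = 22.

(7.14, 9.04)

Percentile endpoints at ranks 3 and 22: θ*₍3₎ = 6.70, θ*₍22₎ = 8.60.
Basic interval reflects these around x̄ₜ:
  lower = 2 × 7.87 − 8.60 = 7.14
  upper = 2 × 7.87 − 6.70 = 9.04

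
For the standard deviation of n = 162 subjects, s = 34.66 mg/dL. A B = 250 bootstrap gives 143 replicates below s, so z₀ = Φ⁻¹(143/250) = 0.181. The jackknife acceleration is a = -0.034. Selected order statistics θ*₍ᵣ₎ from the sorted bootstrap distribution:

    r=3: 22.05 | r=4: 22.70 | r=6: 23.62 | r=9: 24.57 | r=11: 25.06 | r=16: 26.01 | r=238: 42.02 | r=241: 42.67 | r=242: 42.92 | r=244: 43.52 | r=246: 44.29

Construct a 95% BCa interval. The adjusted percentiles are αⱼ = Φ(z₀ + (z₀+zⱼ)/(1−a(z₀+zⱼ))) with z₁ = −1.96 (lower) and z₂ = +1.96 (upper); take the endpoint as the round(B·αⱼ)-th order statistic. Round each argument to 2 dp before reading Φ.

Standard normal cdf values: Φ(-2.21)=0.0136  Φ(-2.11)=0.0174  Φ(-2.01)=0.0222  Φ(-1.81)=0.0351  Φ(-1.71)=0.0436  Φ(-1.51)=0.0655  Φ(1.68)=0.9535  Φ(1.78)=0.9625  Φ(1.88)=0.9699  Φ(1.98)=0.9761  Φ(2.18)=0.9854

(25.06, 44.29)

Lower: z₀ + z₁ = 0.181 + (-1.960) = -1.779; 1 − a(z₀+z₁) = 1 − (-0.034)(-1.779) = 0.9395; argument = 0.181 + (-1.779)/0.9395 = -1.7125 → -1.71.
α₁ = Φ(-1.71) = 0.0436; rank = round(250 × 0.0436) = 11; θ*₍11₎ = 25.06.
Upper: z₀ + z₂ = 2.141; 1 − a(z₀+z₂) = 1.0728; argument = 2.1767 → 2.18; α₂ = 0.9854; rank = 246; θ*₍246₎ = 44.29.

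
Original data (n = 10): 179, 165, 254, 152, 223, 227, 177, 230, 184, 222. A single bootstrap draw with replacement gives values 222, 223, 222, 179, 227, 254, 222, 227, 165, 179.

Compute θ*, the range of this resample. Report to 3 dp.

θ* = 89.000

Range = 254 − 165 = 89.000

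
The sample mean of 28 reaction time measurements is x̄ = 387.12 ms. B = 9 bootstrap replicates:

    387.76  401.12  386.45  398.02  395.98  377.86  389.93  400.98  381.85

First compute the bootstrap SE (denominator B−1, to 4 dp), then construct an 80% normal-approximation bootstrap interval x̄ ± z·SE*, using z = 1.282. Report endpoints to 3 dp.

(376.349, 397.891)

Mean of replicates = 391.1056; sum of squared deviations = 564.7224; SE* = √(564.7224/8) = 8.4018
Margin = 1.282 × 8.4018 = 10.7711
Interval: 387.12 ± 10.7711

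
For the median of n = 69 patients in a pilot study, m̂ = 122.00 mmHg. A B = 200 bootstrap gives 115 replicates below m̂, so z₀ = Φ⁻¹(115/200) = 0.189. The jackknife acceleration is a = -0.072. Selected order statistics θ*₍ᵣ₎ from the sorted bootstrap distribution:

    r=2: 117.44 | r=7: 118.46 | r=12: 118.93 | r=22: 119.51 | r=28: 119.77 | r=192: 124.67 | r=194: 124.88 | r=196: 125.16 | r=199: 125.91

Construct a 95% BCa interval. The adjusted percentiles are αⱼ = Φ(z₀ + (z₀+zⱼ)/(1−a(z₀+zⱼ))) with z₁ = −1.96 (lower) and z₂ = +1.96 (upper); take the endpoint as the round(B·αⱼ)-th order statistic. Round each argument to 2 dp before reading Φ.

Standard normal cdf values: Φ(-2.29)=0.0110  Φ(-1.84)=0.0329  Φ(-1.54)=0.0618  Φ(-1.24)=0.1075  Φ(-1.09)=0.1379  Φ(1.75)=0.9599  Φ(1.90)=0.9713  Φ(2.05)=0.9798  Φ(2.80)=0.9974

(118.46, 125.16)

Lower: z₀ + z₁ = 0.189 + (-1.960) = -1.771; 1 − a(z₀+z₁) = 1 − (-0.072)(-1.771) = 0.8725; argument = 0.189 + (-1.771)/0.8725 = -1.8408 → -1.84.
α₁ = Φ(-1.84) = 0.0329; rank = round(200 × 0.0329) = 7; θ*₍7₎ = 118.46.
Upper: z₀ + z₂ = 2.149; 1 − a(z₀+z₂) = 1.1547; argument = 2.0500 → 2.05; α₂ = 0.9798; rank = 196; θ*₍196₎ = 125.16.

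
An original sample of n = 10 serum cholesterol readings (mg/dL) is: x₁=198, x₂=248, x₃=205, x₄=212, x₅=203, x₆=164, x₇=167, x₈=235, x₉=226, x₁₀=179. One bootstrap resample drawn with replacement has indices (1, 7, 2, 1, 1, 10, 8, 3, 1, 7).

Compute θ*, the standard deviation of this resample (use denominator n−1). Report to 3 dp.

θ* = 26.213

Resample values: 198, 167, 248, 198, 198, 179, 235, 205, 198, 167.
Mean = 199.3000; sum of squared deviations = 6184.1000
s² = 6184.1000 / 9 = 687.1222
s = √687.1222 = 26.213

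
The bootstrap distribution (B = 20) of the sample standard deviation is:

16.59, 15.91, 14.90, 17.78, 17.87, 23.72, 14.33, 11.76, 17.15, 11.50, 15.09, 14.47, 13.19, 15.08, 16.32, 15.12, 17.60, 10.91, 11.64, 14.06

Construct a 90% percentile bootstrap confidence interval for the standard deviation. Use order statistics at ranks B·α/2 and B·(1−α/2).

(10.91, 17.87)

Sorted replicates: 10.91, 11.50, 11.64, 11.76, 13.19, 14.06, 14.33, 14.47, 14.90, 15.08, 15.09, 15.12, 15.91, 16.32, 16.59, 17.15, 17.60, 17.78, 17.87, 23.72
α = 0.10; lower rank = 20 × 0.050 = 1; upper rank = 20 × 0.950 = 19.
The 1st smallest replicate is 10.91; the 19th is 17.87.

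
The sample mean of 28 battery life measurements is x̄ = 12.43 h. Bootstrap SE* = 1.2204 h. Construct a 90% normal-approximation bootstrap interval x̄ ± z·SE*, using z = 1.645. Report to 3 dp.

Margin = 1.645 × 1.2204 = 2.0076
Interval: 12.43 ± 2.0076

(10.422, 14.438)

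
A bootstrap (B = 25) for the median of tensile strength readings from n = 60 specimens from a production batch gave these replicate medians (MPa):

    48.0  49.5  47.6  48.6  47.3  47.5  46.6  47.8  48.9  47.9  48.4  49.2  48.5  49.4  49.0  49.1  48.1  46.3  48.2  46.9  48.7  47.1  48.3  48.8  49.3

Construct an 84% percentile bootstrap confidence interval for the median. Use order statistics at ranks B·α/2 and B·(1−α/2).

Sorted replicates: 46.3, 46.6, 46.9, 47.1, 47.3, 47.5, 47.6, 47.8, 47.9, 48.0, 48.1, 48.2, 48.3, 48.4, 48.5, 48.6, 48.7, 48.8, 48.9, 49.0, 49.1, 49.2, 49.3, 49.4, 49.5
α = 0.16; lower rank = 25 × 0.080 = 2; upper rank = 25 × 0.920 = 23.
The 2nd smallest replicate is 46.6; the 23rd is 49.3.

(46.6, 49.3)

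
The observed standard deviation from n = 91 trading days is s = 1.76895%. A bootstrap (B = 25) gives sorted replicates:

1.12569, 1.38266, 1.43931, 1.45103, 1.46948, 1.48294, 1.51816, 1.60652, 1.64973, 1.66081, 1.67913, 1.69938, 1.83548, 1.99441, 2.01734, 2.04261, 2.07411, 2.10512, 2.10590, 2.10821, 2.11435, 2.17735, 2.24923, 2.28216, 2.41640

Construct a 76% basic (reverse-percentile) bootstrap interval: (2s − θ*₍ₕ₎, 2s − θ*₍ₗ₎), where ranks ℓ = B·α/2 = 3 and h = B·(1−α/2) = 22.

Percentile endpoints at ranks 3 and 22: θ*₍3₎ = 1.43931, θ*₍22₎ = 2.17735.
Basic interval reflects these around s:
  lower = 2 × 1.76895 − 2.17735 = 1.36055
  upper = 2 × 1.76895 − 1.43931 = 2.09859

(1.36055, 2.09859)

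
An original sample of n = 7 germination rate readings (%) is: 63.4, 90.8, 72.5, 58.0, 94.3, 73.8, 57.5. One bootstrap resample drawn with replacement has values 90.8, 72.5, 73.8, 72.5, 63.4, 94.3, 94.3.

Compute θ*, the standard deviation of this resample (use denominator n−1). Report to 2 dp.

θ* = 12.59

Mean = 80.2286; sum of squared deviations = 951.7543
s² = 951.7543 / 6 = 158.6257
s = √158.6257 = 12.59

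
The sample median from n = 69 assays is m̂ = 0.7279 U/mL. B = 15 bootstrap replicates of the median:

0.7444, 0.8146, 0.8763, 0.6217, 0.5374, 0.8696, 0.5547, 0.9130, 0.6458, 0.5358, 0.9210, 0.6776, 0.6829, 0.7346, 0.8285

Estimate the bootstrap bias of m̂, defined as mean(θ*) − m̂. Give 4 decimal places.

bias = +0.0026

mean(θ*) = (0.7444 + 0.8146 + 0.8763 + 0.6217 + 0.5374 + 0.8696 + 0.5547 + 0.9130 + 0.6458 + 0.5358 + 0.9210 + 0.6776 + 0.6829 + 0.7346 + 0.8285) / 15 = 0.73053
bias = 0.73053 − 0.7279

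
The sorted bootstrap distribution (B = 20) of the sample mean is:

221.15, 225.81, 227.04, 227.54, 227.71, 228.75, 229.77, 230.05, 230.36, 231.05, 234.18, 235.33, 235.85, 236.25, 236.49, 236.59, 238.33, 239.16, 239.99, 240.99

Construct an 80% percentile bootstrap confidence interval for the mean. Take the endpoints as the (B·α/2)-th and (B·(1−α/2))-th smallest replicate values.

(225.81, 239.16)

α = 0.20; lower rank = 20 × 0.100 = 2; upper rank = 20 × 0.900 = 18.
The 2nd smallest replicate is 225.81; the 18th is 239.16.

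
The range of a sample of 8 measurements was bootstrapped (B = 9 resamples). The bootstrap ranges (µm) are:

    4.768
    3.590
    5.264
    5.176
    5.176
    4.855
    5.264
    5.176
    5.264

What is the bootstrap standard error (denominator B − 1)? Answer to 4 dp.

Bootstrap SE is the standard deviation of the 9 replicate ranges.
Mean of replicates: (4.768 + 3.590 + 5.264 + 5.176 + 5.176 + 4.855 + 5.264 + 5.176 + 5.264) / 9 = 44.53300 / 9 = 4.94811
Sum of squared deviations: (−0.18011)² + (−1.35811)² + (+0.31589)² + (+0.22789)² + (+0.22789)² + (−0.09311)² + (+0.31589)² + (+0.22789)² + (+0.31589)² = 2.34073
Variance = 2.34073 / 8 = 0.29259
SE* = √0.29259

SE* = 0.5409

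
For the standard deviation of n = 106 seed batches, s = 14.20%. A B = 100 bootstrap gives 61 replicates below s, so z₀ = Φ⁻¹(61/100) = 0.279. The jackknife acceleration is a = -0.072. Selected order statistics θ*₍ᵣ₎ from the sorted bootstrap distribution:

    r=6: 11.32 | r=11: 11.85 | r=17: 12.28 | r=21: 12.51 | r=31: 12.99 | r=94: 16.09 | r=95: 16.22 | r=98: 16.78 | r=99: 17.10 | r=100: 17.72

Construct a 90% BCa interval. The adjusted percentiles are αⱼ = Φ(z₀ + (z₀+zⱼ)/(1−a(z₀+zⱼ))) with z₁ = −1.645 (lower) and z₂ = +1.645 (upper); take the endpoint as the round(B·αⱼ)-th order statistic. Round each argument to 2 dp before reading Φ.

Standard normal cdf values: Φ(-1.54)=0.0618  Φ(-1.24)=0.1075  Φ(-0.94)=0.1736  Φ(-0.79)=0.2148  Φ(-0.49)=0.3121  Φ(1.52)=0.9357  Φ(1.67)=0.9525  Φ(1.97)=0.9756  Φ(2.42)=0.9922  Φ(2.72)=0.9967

Lower: z₀ + z₁ = 0.279 + (-1.645) = -1.366; 1 − a(z₀+z₁) = 1 − (-0.072)(-1.366) = 0.9016; argument = 0.279 + (-1.366)/0.9016 = -1.2360 → -1.24.
α₁ = Φ(-1.24) = 0.1075; rank = round(100 × 0.1075) = 11; θ*₍11₎ = 11.85.
Upper: z₀ + z₂ = 1.924; 1 − a(z₀+z₂) = 1.1385; argument = 1.9689 → 1.97; α₂ = 0.9756; rank = 98; θ*₍98₎ = 16.78.

(11.85, 16.78)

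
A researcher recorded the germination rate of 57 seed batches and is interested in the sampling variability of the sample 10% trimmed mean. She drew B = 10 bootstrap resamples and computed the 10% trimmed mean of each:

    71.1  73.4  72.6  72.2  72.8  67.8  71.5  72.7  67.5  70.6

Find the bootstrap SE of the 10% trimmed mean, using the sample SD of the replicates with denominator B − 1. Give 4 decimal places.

Bootstrap SE is the standard deviation of the 10 replicate 10% trimmed means.
Mean of replicates: (71.1 + 73.4 + 72.6 + 72.2 + 72.8 + 67.8 + 71.5 + 72.7 + 67.5 + 70.6) / 10 = 712.20000 / 10 = 71.22000
Sum of squared deviations: (−0.12000)² + (+2.18000)² + (+1.38000)² + (+0.98000)² + (+1.58000)² + (−3.42000)² + (+0.28000)² + (+1.48000)² + (−3.72000)² + (−0.62000)² = 38.31600
Variance = 38.31600 / 9 = 4.25733
SE* = √4.25733

SE* = 2.0633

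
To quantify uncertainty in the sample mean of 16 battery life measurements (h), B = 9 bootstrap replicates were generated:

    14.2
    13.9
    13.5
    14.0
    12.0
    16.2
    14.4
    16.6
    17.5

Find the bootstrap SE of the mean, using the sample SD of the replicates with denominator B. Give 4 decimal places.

Bootstrap SE is the standard deviation of the 9 replicate means.
Mean of replicates: (14.2 + 13.9 + 13.5 + 14.0 + 12.0 + 16.2 + 14.4 + 16.6 + 17.5) / 9 = 132.30000 / 9 = 14.70000
Sum of squared deviations: (−0.50000)² + (−0.80000)² + (−1.20000)² + (−0.70000)² + (−2.70000)² + (+1.50000)² + (−0.30000)² + (+1.90000)² + (+2.80000)² = 23.90000
Variance = 23.90000 / 9 = 2.65556
SE* = √2.65556

SE* = 1.6296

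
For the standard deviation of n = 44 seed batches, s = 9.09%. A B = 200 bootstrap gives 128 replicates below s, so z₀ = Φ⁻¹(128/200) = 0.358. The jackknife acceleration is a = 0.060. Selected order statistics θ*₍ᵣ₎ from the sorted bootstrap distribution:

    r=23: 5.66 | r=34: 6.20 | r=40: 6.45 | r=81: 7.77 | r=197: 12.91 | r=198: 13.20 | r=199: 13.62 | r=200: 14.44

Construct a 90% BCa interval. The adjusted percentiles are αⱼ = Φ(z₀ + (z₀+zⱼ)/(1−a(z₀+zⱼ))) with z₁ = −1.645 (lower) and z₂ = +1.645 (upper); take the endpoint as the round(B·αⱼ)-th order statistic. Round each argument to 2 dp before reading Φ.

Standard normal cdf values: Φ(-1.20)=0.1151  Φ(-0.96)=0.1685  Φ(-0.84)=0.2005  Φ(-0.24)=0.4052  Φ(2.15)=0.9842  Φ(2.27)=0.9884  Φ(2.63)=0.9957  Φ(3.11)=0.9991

Lower: z₀ + z₁ = 0.358 + (-1.645) = -1.287; 1 − a(z₀+z₁) = 1 − (0.060)(-1.287) = 1.0772; argument = 0.358 + (-1.287)/1.0772 = -0.8367 → -0.84.
α₁ = Φ(-0.84) = 0.2005; rank = round(200 × 0.2005) = 40; θ*₍40₎ = 6.45.
Upper: z₀ + z₂ = 2.003; 1 − a(z₀+z₂) = 0.8798; argument = 2.6346 → 2.63; α₂ = 0.9957; rank = 199; θ*₍199₎ = 13.62.

(6.45, 13.62)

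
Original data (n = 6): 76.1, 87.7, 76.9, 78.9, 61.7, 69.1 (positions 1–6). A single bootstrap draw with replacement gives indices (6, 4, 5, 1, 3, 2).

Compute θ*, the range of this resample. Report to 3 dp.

θ* = 26.000

Resample values: 69.1, 78.9, 61.7, 76.1, 76.9, 87.7.
Range = 87.7 − 61.7 = 26.000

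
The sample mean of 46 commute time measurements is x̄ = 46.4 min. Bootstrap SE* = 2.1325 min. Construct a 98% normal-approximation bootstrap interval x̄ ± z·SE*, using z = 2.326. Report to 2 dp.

Margin = 2.326 × 2.1325 = 4.960
Interval: 46.4 ± 4.960

(41.44, 51.36)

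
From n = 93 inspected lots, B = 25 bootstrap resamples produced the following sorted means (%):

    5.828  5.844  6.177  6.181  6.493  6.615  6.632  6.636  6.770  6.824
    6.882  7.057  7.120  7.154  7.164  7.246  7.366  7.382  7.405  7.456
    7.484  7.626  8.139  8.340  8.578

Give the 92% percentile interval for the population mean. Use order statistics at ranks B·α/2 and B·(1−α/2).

(5.828, 8.340)

α = 0.08; lower rank = 25 × 0.040 = 1; upper rank = 25 × 0.960 = 24.
The 1st smallest replicate is 5.828; the 24th is 8.340.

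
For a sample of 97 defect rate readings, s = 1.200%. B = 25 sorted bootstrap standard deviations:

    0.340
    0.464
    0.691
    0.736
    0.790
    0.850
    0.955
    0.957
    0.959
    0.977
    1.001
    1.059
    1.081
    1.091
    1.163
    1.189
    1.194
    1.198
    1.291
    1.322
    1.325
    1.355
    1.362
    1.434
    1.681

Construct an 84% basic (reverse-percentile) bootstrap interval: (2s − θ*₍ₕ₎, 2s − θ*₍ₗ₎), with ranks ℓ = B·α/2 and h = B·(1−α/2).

(1.038, 1.936)

Percentile endpoints at ranks 2 and 23: θ*₍2₎ = 0.464, θ*₍23₎ = 1.362.
Basic interval reflects these around s:
  lower = 2 × 1.200 − 1.362 = 1.038
  upper = 2 × 1.200 − 0.464 = 1.936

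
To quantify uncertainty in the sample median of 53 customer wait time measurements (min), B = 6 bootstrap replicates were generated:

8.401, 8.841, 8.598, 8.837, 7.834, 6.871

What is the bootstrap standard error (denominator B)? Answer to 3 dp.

Bootstrap SE is the standard deviation of the 6 replicate medians.
Mean of replicates: (8.401 + 8.841 + 8.598 + 8.837 + 7.834 + 6.871) / 6 = 49.3820 / 6 = 8.2303
Sum of squared deviations: (+0.1707)² + (+0.6107)² + (+0.3677)² + (+0.6067)² + (−0.3963)² + (−1.3593)² = 2.9101
Variance = 2.9101 / 6 = 0.4850
SE* = √0.4850

SE* = 0.696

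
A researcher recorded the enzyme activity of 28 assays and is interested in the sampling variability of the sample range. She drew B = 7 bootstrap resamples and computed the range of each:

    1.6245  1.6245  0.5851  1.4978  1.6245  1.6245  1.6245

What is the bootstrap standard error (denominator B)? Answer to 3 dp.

SE* = 0.359

Bootstrap SE is the standard deviation of the 7 replicate ranges.
Mean of replicates: (1.6245 + 1.6245 + 0.5851 + 1.4978 + 1.6245 + 1.6245 + 1.6245) / 7 = 10.20540 / 7 = 1.45791
Sum of squared deviations: (+0.16659)² + (+0.16659)² + (−0.87281)² + (+0.03989)² + (+0.16659)² + (+0.16659)² + (+0.16659)² = 0.90215
Variance = 0.90215 / 7 = 0.12888
SE* = √0.12888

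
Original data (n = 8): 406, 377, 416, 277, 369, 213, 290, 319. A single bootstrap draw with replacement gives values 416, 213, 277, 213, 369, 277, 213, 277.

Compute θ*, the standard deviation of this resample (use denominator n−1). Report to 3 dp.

θ* = 75.482

Mean = 281.8750; sum of squared deviations = 39882.8750
s² = 39882.8750 / 7 = 5697.5536
s = √5697.5536 = 75.482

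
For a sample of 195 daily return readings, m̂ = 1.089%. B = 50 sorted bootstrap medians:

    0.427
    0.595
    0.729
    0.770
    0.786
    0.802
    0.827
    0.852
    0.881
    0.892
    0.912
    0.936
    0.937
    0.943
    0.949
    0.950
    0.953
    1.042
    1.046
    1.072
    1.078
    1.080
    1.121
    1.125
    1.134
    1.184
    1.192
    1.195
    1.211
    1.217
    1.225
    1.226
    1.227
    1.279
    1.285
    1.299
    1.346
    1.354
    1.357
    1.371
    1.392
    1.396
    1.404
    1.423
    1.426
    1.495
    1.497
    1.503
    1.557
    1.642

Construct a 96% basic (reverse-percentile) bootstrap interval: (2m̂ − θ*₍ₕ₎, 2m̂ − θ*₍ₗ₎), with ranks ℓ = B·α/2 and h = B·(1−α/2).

Percentile endpoints at ranks 1 and 49: θ*₍1₎ = 0.427, θ*₍49₎ = 1.557.
Basic interval reflects these around m̂:
  lower = 2 × 1.089 − 1.557 = 0.621
  upper = 2 × 1.089 − 0.427 = 1.751

(0.621, 1.751)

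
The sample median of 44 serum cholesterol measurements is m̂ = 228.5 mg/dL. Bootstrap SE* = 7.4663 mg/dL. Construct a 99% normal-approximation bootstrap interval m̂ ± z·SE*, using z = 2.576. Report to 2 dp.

Margin = 2.576 × 7.4663 = 19.233
Interval: 228.5 ± 19.233

(209.27, 247.73)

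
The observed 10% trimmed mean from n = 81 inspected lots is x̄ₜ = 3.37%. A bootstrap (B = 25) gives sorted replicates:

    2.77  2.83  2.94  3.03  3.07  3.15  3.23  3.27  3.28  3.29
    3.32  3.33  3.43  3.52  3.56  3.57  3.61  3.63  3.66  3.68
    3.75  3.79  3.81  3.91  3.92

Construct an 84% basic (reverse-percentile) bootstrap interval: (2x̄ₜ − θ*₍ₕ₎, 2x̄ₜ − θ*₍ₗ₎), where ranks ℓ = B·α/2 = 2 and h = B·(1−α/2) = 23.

(2.93, 3.91)

Percentile endpoints at ranks 2 and 23: θ*₍2₎ = 2.83, θ*₍23₎ = 3.81.
Basic interval reflects these around x̄ₜ:
  lower = 2 × 3.37 − 3.81 = 2.93
  upper = 2 × 3.37 − 2.83 = 3.91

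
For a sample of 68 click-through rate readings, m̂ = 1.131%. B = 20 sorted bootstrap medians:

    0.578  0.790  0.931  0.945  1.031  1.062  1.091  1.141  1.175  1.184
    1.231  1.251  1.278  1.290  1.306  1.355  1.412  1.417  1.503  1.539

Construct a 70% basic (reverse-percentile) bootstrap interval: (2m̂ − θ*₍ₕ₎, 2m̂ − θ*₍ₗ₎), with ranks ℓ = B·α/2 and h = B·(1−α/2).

Percentile endpoints at ranks 3 and 17: θ*₍3₎ = 0.931, θ*₍17₎ = 1.412.
Basic interval reflects these around m̂:
  lower = 2 × 1.131 − 1.412 = 0.850
  upper = 2 × 1.131 − 0.931 = 1.331

(0.850, 1.331)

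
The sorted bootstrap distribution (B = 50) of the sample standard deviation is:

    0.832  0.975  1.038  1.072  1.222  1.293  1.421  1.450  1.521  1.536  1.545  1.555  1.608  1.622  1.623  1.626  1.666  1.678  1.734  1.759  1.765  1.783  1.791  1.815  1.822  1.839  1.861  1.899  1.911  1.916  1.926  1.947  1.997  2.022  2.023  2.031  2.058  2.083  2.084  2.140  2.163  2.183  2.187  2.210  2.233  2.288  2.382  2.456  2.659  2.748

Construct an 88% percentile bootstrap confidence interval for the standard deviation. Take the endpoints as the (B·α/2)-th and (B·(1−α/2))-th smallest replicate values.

α = 0.12; lower rank = 50 × 0.060 = 3; upper rank = 50 × 0.940 = 47.
The 3rd smallest replicate is 1.038; the 47th is 2.382.

(1.038, 2.382)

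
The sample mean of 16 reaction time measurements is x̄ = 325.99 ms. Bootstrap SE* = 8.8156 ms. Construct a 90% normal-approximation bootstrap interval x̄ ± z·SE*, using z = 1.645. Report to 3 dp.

Margin = 1.645 × 8.8156 = 14.5017
Interval: 325.99 ± 14.5017

(311.488, 340.492)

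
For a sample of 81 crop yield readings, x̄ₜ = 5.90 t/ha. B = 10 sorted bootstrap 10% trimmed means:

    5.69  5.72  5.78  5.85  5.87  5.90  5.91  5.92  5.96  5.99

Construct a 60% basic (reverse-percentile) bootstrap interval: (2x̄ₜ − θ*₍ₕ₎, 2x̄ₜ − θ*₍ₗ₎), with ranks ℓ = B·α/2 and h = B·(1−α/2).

(5.88, 6.08)

Percentile endpoints at ranks 2 and 8: θ*₍2₎ = 5.72, θ*₍8₎ = 5.92.
Basic interval reflects these around x̄ₜ:
  lower = 2 × 5.90 − 5.92 = 5.88
  upper = 2 × 5.90 − 5.72 = 6.08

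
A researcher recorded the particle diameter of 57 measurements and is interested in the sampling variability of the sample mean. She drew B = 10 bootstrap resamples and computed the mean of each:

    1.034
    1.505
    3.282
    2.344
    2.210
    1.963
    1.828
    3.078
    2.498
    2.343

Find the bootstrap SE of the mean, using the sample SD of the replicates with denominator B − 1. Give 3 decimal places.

SE* = 0.676

Bootstrap SE is the standard deviation of the 10 replicate means.
Mean of replicates: (1.034 + 1.505 + 3.282 + 2.344 + 2.210 + 1.963 + 1.828 + 3.078 + 2.498 + 2.343) / 10 = 22.0850 / 10 = 2.2085
Sum of squared deviations: (−1.1745)² + (−0.7035)² + (+1.0735)² + (+0.1355)² + (+0.0015)² + (−0.2455)² + (−0.3805)² + (+0.8695)² + (+0.2895)² + (+0.1345)² = 4.1081
Variance = 4.1081 / 9 = 0.4565
SE* = √0.4565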